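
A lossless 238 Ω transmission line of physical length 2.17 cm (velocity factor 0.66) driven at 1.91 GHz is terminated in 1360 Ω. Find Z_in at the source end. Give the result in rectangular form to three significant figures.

Z_in ≈ 44.4 − j60.1 Ω

λ = v/f = 0.66·c / 1.91 GHz = 0.104 m
βl = 2π·l/λ = 2π × 0.209 = 75.4°
tan(βl) = tan(75.4°) = 3.83
Z_in = Z_0·(Z_L + jZ_0·tanβl)/(Z_0 + jZ_L·tanβl)
     = 238·(1360 + j911)/(238 + j5210)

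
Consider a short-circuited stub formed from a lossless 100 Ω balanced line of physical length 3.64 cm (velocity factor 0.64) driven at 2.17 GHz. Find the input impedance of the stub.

λ = v/f = 0.64·c / 2.17 GHz = 0.0885 m
βl = 2π·l/λ = 2π × 0.411 = 148°
tan(βl) = -0.622
For a short-circuited stub, Z_in = jZ_0·tan(βl)

Z_in ≈ −j62.2 Ω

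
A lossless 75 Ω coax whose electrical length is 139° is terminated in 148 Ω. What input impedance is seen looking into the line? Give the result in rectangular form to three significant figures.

Z_in ≈ 65.9 + j47.9 Ω

tan(βl) = tan(139°) = -0.869
Z_in = Z_0·(Z_L + jZ_0·tanβl)/(Z_0 + jZ_L·tanβl)
     = 75·(148 − j65.2)/(75 − j129)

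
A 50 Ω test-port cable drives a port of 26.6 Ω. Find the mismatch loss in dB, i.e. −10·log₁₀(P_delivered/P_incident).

Γ = (26.6 − 50)/(26.6 + 50) = -0.305
|Γ|² = 0.0933, so P_del/P_inc = 1 − |Γ|² = 0.907
ML = −10·log₁₀(1 − |Γ|²)

mismatch loss ≈ 0.425 dB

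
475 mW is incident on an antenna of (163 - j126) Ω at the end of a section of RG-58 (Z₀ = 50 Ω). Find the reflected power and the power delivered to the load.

P_reflected ≈ 222 mW; P_delivered ≈ 253 mW

|Γ| = |(113 − j126)/(213 − j126)| = 0.684
|Γ|² = 0.468
P_refl = |Γ|²·P_inc = 222 mW, P_del = (1 − |Γ|²)·P_inc = 253 mW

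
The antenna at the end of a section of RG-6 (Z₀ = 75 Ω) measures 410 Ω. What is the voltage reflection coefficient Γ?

Γ = (Z_L − Z_0)/(Z_L + Z_0) = (410 − 75)/(410 + 75) = 335/485

Γ = 0.691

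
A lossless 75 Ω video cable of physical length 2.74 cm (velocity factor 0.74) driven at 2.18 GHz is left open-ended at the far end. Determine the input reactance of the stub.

λ = v/f = 0.74·c / 2.18 GHz = 0.102 m
βl = 2π·l/λ = 2π × 0.269 = 96.9°
tan(βl) = -8.31
For an open-ended stub, Z_in = −jZ_0·cot(βl) = −jZ_0/tan(βl)

X_in ≈ 9.03 Ω (inductive)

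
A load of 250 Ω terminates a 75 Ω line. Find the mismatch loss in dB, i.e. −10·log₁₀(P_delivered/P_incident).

Γ = (250 − 75)/(250 + 75) = 0.538
|Γ|² = 0.29, so P_del/P_inc = 1 − |Γ|² = 0.71
ML = −10·log₁₀(1 − |Γ|²)

mismatch loss ≈ 1.49 dB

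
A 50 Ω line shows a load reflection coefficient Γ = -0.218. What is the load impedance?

Z_L ≈ 32.1 Ω

Z_L = Z_0·(1 + Γ)/(1 − Γ) = 50·(0.782)/(1.22)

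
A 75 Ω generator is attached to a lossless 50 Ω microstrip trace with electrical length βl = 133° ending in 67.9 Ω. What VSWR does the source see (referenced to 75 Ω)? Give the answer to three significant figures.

VSWR ≈ 1.7

tan(βl) = -1.07
Z_in = Z_0·(Z_L + jZ_0·tanβl)/(Z_0 + jZ_L·tanβl) = 46.8 + j14.5 Ω
Γ_s = (Z_in − Z_s)/(Z_in + Z_s) = (-28.2 + j14.5)/(122 + j14.5), |Γ_s| = 0.259
VSWR = (1 + |Γ_s|)/(1 − |Γ_s|)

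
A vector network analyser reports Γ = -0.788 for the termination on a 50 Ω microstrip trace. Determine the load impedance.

Z_L = Z_0·(1 + Γ)/(1 − Γ) = 50·(0.212)/(1.79)

Z_L ≈ 5.93 Ω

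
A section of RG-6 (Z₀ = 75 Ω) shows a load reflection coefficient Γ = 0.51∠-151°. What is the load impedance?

Z_L = Z_0·(1 + Γ)/(1 − Γ) = 75·(0.554 − j0.247)/(1.45 + j0.247)

Z_L ≈ 25.8 − j17.2 Ω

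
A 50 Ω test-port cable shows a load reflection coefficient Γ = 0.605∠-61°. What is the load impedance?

Z_L ≈ 40.7 − j67.9 Ω

Z_L = Z_0·(1 + Γ)/(1 − Γ) = 50·(1.29 − j0.529)/(0.707 + j0.529)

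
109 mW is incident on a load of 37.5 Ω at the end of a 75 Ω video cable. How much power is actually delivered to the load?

P_delivered ≈ 96.9 mW

Γ = (37.5 − 75)/(37.5 + 75) = -0.333
|Γ|² = 0.111
P_refl = |Γ|²·P_inc = 12.1 mW, P_del = (1 − |Γ|²)·P_inc = 96.9 mW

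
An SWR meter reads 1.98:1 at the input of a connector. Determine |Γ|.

|Γ| ≈ 0.329

|Γ| = (S − 1)/(S + 1) = (1.98 − 1)/(1.98 + 1) = 0.98/2.98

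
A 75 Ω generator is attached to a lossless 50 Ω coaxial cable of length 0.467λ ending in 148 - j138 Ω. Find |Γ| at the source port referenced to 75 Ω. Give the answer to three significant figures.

|Γ| ≈ 0.584

βl = 2π × 0.467 = 168°
tan(βl) = -0.21
Z_in = Z_0·(Z_L + jZ_0·tanβl)/(Z_0 + jZ_L·tanβl) = 274 + j53 Ω
Γ_s = (Z_in − Z_s)/(Z_in + Z_s) = (199 + j53)/(349 + j53), |Γ_s| = 0.584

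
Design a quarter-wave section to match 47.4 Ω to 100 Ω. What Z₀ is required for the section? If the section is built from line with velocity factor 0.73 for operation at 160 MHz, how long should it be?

Z_qwt = √(Z_0·R_L) = √(100 × 47.4) = √4740
λ = 0.73·c/f = 1.37 m, so l = λ/4 = 0.342 m

Z_qwt ≈ 68.8 Ω; length ≈ 34.2 cm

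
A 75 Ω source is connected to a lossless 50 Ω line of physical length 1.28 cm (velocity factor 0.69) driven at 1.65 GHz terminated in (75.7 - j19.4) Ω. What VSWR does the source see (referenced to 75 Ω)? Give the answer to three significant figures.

VSWR ≈ 2.07

λ = v/f = 0.69·c / 1.65 GHz = 0.125 m
βl = 2π·l/λ = 2π × 0.102 = 36.7°
tan(βl) = 0.746
Z_in = Z_0·(Z_L + jZ_0·tanβl)/(Z_0 + jZ_L·tanβl) = 40.1 − j21.2 Ω
Γ_s = (Z_in − Z_s)/(Z_in + Z_s) = (-34.9 − j21.2)/(115 − j21.2), |Γ_s| = 0.349
VSWR = (1 + |Γ_s|)/(1 − |Γ_s|)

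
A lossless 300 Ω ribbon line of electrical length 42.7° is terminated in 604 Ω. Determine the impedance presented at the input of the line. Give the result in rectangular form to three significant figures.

tan(βl) = tan(42.7°) = 0.923
Z_in = Z_0·(Z_L + jZ_0·tanβl)/(Z_0 + jZ_L·tanβl)
     = 300·(604 + j277)/(300 + j557)

Z_in ≈ 251 − j190 Ω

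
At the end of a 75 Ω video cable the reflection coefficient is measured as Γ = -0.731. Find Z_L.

Z_L = Z_0·(1 + Γ)/(1 − Γ) = 75·(0.269)/(1.73)

Z_L ≈ 11.7 Ω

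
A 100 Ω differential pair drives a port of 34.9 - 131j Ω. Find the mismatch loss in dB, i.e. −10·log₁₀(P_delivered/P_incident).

mismatch loss ≈ 4.04 dB

Γ = (-65.1 − j131)/(134.9 − j131), |Γ| = 0.778
|Γ|² = 0.605, so P_del/P_inc = 1 − |Γ|² = 0.395
ML = −10·log₁₀(1 − |Γ|²)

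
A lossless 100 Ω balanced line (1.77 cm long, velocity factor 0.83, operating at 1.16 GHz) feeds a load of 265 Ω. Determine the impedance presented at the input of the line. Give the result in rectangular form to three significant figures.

Z_in ≈ 107 − j105 Ω

λ = v/f = 0.83·c / 1.16 GHz = 0.215 m
βl = 2π·l/λ = 2π × 0.0825 = 29.7°
tan(βl) = tan(29.7°) = 0.57
Z_in = Z_0·(Z_L + jZ_0·tanβl)/(Z_0 + jZ_L·tanβl)
     = 100·(265 + j57)/(100 + j151)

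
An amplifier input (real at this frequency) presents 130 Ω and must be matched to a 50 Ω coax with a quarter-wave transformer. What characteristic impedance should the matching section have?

Z_qwt = √(Z_0·R_L) = √(50 × 130) = √6500

Z_qwt ≈ 80.6 Ω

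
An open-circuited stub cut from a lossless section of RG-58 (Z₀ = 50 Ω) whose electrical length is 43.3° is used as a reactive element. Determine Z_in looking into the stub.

tan(βl) = 0.942
For an open-circuited stub, Z_in = −jZ_0·cot(βl) = −jZ_0/tan(βl)

Z_in ≈ −j53.1 Ω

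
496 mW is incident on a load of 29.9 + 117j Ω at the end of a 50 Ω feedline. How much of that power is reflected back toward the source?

|Γ| = |(-20.1 + j117)/(79.9 + j117)| = 0.838
|Γ|² = 0.702
P_refl = |Γ|²·P_inc = 348 mW, P_del = (1 − |Γ|²)·P_inc = 148 mW

P_reflected ≈ 348 mW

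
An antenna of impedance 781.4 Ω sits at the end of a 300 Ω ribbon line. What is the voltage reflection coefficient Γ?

Γ = (Z_L − Z_0)/(Z_L + Z_0) = (781.4 − 300)/(781.4 + 300) = 481.4/1081

Γ = 0.445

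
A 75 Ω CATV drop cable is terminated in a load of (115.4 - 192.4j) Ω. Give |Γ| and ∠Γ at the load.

Γ ≈ 0.726 ∠ -32.8°

Γ = (Z_L − Z_0)/(Z_L + Z_0) = (40.4 − j192.4)/(190.4 − j192.4)
|Γ| = 197/271 = 0.726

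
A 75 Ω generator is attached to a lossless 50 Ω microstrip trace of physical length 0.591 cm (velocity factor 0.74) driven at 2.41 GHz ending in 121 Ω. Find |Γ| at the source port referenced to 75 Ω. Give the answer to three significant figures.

|Γ| ≈ 0.331

λ = v/f = 0.74·c / 2.41 GHz = 0.0921 m
βl = 2π·l/λ = 2π × 0.0642 = 23.1°
tan(βl) = 0.426
Z_in = Z_0·(Z_L + jZ_0·tanβl)/(Z_0 + jZ_L·tanβl) = 69.2 − j50.1 Ω
Γ_s = (Z_in − Z_s)/(Z_in + Z_s) = (-5.75 − j50.1)/(144 − j50.1), |Γ_s| = 0.331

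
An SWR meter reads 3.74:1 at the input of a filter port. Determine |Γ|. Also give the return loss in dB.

|Γ| ≈ 0.578; return loss ≈ 4.76 dB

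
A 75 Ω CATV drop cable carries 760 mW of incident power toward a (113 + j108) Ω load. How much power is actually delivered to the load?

|Γ| = |(38 + j108)/(188 + j108)| = 0.528
|Γ|² = 0.279
P_refl = |Γ|²·P_inc = 212 mW, P_del = (1 − |Γ|²)·P_inc = 548 mW

P_delivered ≈ 548 mW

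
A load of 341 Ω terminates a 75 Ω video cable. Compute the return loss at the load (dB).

Γ = (341 − 75)/(341 + 75) = 0.639
RL = −20·log₁₀|Γ| = −20·log₁₀(0.639)

RL ≈ 3.88 dB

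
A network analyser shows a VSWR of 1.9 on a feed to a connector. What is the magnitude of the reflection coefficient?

|Γ| ≈ 0.31

|Γ| = (S − 1)/(S + 1) = (1.9 − 1)/(1.9 + 1) = 0.9/2.9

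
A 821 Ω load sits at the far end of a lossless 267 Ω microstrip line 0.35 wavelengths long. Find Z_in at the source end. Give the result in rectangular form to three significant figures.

βl = 2π × 0.35 = 126°
tan(βl) = tan(126°) = -1.38
Z_in = Z_0·(Z_L + jZ_0·tanβl)/(Z_0 + jZ_L·tanβl)
     = 267·(821 − j367)/(267 − j1130)

Z_in ≈ 126 + j164 Ω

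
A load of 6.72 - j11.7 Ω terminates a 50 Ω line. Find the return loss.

RL ≈ 2.22 dB

Γ = (-43.28 − j11.7)/(56.72 − j11.7), |Γ| = 0.774
RL = −20·log₁₀|Γ| = −20·log₁₀(0.774)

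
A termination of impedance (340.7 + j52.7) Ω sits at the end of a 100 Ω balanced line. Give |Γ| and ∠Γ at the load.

Γ ≈ 0.555 ∠ 5.53°

Γ = (Z_L − Z_0)/(Z_L + Z_0) = (240.7 + j52.7)/(440.7 + j52.7)
|Γ| = 246/444 = 0.555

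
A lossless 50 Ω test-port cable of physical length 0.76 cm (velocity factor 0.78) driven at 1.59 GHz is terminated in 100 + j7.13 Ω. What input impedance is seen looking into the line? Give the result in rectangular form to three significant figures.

λ = v/f = 0.78·c / 1.59 GHz = 0.147 m
βl = 2π·l/λ = 2π × 0.0516 = 18.6°
tan(βl) = tan(18.6°) = 0.336
Z_in = Z_0·(Z_L + jZ_0·tanβl)/(Z_0 + jZ_L·tanβl)
     = 50·(100 + j23.9)/(47.6 + j33.6)

Z_in ≈ 81.9 − j32.7 Ω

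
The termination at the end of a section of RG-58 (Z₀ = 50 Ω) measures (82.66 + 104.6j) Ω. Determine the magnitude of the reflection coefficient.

Γ = (Z_L − Z_0)/(Z_L + Z_0) = (32.66 + j104.6)/(132.7 + j104.6)
|Γ| = 110/169

|Γ| ≈ 0.649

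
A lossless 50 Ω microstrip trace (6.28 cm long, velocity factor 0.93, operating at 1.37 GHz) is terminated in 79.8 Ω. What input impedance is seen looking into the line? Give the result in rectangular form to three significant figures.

Z_in ≈ 34 + j11 Ω

λ = v/f = 0.93·c / 1.37 GHz = 0.204 m
βl = 2π·l/λ = 2π × 0.308 = 111°
tan(βl) = tan(111°) = -2.6
Z_in = Z_0·(Z_L + jZ_0·tanβl)/(Z_0 + jZ_L·tanβl)
     = 50·(79.8 − j130)/(50 − j208)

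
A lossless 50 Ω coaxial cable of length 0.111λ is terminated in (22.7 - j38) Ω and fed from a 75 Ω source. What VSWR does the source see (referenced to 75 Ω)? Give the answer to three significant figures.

βl = 2π × 0.111 = 40°
tan(βl) = 0.838
Z_in = Z_0·(Z_L + jZ_0·tanβl)/(Z_0 + jZ_L·tanβl) = 13.7 − j0.8 Ω
Γ_s = (Z_in − Z_s)/(Z_in + Z_s) = (-61.3 − j0.8)/(88.7 − j0.8), |Γ_s| = 0.691
VSWR = (1 + |Γ_s|)/(1 − |Γ_s|)

VSWR ≈ 5.48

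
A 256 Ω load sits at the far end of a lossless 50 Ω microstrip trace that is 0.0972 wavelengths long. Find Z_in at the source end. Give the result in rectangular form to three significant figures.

βl = 2π × 0.0972 = 35°
tan(βl) = tan(35°) = 0.7
Z_in = Z_0·(Z_L + jZ_0·tanβl)/(Z_0 + jZ_L·tanβl)
     = 50·(256 + j35)/(50 + j179)

Z_in ≈ 27.6 − j63.7 Ω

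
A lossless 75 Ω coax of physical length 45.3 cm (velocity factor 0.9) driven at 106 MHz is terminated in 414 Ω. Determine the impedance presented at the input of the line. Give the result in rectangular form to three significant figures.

λ = v/f = 0.9·c / 106 MHz = 2.55 m
βl = 2π·l/λ = 2π × 0.178 = 64°
tan(βl) = tan(64°) = 2.05
Z_in = Z_0·(Z_L + jZ_0·tanβl)/(Z_0 + jZ_L·tanβl)
     = 75·(414 + j154)/(75 + j850)

Z_in ≈ 16.7 − j35.1 Ω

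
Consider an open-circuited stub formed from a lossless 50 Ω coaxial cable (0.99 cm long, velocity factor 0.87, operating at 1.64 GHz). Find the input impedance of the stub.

λ = v/f = 0.87·c / 1.64 GHz = 0.159 m
βl = 2π·l/λ = 2π × 0.0622 = 22.4°
tan(βl) = 0.412
For an open-circuited stub, Z_in = −jZ_0·cot(βl) = −jZ_0/tan(βl)

Z_in ≈ −j121 Ω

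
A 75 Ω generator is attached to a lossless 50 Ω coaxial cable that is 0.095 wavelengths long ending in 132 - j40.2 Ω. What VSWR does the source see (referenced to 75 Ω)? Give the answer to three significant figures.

VSWR ≈ 3.06

βl = 2π × 0.095 = 34.2°
tan(βl) = 0.68
Z_in = Z_0·(Z_L + jZ_0·tanβl)/(Z_0 + jZ_L·tanβl) = 34.4 − j43.9 Ω
Γ_s = (Z_in − Z_s)/(Z_in + Z_s) = (-40.6 − j43.9)/(109 − j43.9), |Γ_s| = 0.507
VSWR = (1 + |Γ_s|)/(1 − |Γ_s|)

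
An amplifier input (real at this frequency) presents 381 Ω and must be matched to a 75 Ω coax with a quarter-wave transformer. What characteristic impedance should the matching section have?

Z_qwt = √(Z_0·R_L) = √(75 × 381) = √28580

Z_qwt ≈ 169 Ω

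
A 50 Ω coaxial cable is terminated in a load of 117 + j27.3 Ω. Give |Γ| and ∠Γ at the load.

Γ ≈ 0.428 ∠ 12.9°

Γ = (Z_L − Z_0)/(Z_L + Z_0) = (67 + j27.3)/(167 + j27.3)
|Γ| = 72.3/169 = 0.428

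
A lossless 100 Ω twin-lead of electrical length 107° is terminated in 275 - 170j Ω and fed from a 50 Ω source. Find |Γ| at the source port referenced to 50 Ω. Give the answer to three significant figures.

tan(βl) = -3.27
Z_in = Z_0·(Z_L + jZ_0·tanβl)/(Z_0 + jZ_L·tanβl) = 31.6 + j46.6 Ω
Γ_s = (Z_in − Z_s)/(Z_in + Z_s) = (-18.4 + j46.6)/(81.6 + j46.6), |Γ_s| = 0.533

|Γ| ≈ 0.533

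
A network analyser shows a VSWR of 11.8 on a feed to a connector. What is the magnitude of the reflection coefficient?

|Γ| = (S − 1)/(S + 1) = (11.8 − 1)/(11.8 + 1) = 10.8/12.8

|Γ| ≈ 0.844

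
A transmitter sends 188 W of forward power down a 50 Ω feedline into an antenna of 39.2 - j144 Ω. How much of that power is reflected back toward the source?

P_reflected ≈ 137 W

|Γ| = |(-10.8 − j144)/(89.2 − j144)| = 0.853
|Γ|² = 0.727
P_refl = |Γ|²·P_inc = 137 W, P_del = (1 − |Γ|²)·P_inc = 51.4 W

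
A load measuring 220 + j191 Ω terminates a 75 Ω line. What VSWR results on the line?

Γ = (Z_L − Z_0)/(Z_L + Z_0) = (145 + j191)/(295 + j191)
|Γ| = 240/351 = 0.682
VSWR = (1 + |Γ|)/(1 − |Γ|) = 1.68/0.318

VSWR ≈ 5.3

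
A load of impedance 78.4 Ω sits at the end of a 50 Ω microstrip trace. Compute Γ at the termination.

Γ = (Z_L − Z_0)/(Z_L + Z_0) = (78.4 − 50)/(78.4 + 50) = 28.4/128.4

Γ = 0.221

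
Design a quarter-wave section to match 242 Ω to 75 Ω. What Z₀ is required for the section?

Z_qwt = √(Z_0·R_L) = √(75 × 242) = √18150

Z_qwt ≈ 135 Ω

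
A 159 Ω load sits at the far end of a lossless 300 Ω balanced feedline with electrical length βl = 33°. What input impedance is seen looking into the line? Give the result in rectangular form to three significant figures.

tan(βl) = tan(33°) = 0.649
Z_in = Z_0·(Z_L + jZ_0·tanβl)/(Z_0 + jZ_L·tanβl)
     = 300·(159 + j195)/(300 + j103)

Z_in ≈ 202 + j125 Ω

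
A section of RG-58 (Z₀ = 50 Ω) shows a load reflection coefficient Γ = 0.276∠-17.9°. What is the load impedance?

Z_L = Z_0·(1 + Γ)/(1 − Γ) = 50·(1.26 − j0.0848)/(0.737 + j0.0848)

Z_L ≈ 83.8 − j15.4 Ω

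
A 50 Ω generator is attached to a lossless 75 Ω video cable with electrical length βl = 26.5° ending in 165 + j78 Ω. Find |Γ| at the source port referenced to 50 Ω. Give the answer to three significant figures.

|Γ| ≈ 0.603

tan(βl) = 0.499
Z_in = Z_0·(Z_L + jZ_0·tanβl)/(Z_0 + jZ_L·tanβl) = 144 − j87.4 Ω
Γ_s = (Z_in − Z_s)/(Z_in + Z_s) = (93.6 − j87.4)/(194 − j87.4), |Γ_s| = 0.603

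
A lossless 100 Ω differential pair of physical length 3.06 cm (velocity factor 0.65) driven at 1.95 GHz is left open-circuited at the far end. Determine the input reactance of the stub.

λ = v/f = 0.65·c / 1.95 GHz = 0.1 m
βl = 2π·l/λ = 2π × 0.306 = 110°
tan(βl) = -2.72
For an open-circuited stub, Z_in = −jZ_0·cot(βl) = −jZ_0/tan(βl)

X_in ≈ 36.7 Ω (inductive)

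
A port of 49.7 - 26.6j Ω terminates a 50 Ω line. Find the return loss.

Γ = (-0.3 − j26.6)/(99.7 − j26.6), |Γ| = 0.258
RL = −20·log₁₀|Γ| = −20·log₁₀(0.258)

RL ≈ 11.8 dB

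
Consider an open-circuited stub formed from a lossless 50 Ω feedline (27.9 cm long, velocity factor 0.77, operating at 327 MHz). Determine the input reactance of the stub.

λ = v/f = 0.77·c / 327 MHz = 0.706 m
βl = 2π·l/λ = 2π × 0.395 = 142°
tan(βl) = -0.776
For an open-circuited stub, Z_in = −jZ_0·cot(βl) = −jZ_0/tan(βl)

X_in ≈ 64.4 Ω (inductive)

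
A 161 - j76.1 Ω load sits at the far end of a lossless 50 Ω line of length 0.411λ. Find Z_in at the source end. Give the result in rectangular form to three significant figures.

Z_in ≈ 55.1 + j78.6 Ω

βl = 2π × 0.411 = 148°
tan(βl) = tan(148°) = -0.626
Z_in = Z_0·(Z_L + jZ_0·tanβl)/(Z_0 + jZ_L·tanβl)
     = 50·(161 − j107)/(2.37 − j101)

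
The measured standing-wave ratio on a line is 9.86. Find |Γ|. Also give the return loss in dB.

|Γ| ≈ 0.816; return loss ≈ 1.77 dB

|Γ| = (S − 1)/(S + 1) = (9.86 − 1)/(9.86 + 1) = 8.86/10.9
RL = −20·log₁₀|Γ| = −20·log₁₀(0.816)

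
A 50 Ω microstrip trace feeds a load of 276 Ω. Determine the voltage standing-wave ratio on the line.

VSWR ≈ 5.52

Γ = (276 − 50)/(276 + 50) = 0.693
VSWR = (1 + 0.693)/(1 − 0.693)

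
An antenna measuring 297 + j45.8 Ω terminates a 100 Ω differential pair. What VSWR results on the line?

Γ = (Z_L − Z_0)/(Z_L + Z_0) = (197 + j45.8)/(397 + j45.8)
|Γ| = 202/400 = 0.506
VSWR = (1 + |Γ|)/(1 − |Γ|) = 1.51/0.494

VSWR ≈ 3.05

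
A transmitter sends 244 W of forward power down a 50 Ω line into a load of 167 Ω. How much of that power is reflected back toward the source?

Γ = (167 − 50)/(167 + 50) = 0.539
|Γ|² = 0.291
P_refl = |Γ|²·P_inc = 70.9 W, P_del = (1 − |Γ|²)·P_inc = 173 W

P_reflected ≈ 70.9 W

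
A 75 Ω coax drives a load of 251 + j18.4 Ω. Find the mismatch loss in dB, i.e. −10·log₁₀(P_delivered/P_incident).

Γ = (176 + j18.4)/(326 + j18.4), |Γ| = 0.542
|Γ|² = 0.294, so P_del/P_inc = 1 − |Γ|² = 0.706
ML = −10·log₁₀(1 − |Γ|²)

mismatch loss ≈ 1.51 dB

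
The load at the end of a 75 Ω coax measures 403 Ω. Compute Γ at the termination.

Γ = (Z_L − Z_0)/(Z_L + Z_0) = (403 − 75)/(403 + 75) = 328/478

Γ = 0.686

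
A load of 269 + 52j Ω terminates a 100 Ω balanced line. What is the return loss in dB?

RL ≈ 6.48 dB

Γ = (169 + j52)/(369 + j52), |Γ| = 0.474
RL = −20·log₁₀|Γ| = −20·log₁₀(0.474)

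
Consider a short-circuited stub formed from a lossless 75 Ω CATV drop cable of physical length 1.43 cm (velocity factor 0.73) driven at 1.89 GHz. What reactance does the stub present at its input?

λ = v/f = 0.73·c / 1.89 GHz = 0.116 m
βl = 2π·l/λ = 2π × 0.123 = 44.4°
tan(βl) = 0.98
For a short-circuited stub, Z_in = jZ_0·tan(βl)

X_in ≈ 73.5 Ω (inductive)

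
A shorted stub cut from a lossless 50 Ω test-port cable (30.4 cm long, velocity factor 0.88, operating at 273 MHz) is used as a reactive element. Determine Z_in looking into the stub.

λ = v/f = 0.88·c / 273 MHz = 0.967 m
βl = 2π·l/λ = 2π × 0.314 = 113°
tan(βl) = -2.34
For a shorted stub, Z_in = jZ_0·tan(βl)

Z_in ≈ −j117 Ω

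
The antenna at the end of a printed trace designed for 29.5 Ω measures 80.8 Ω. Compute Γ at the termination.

Γ = 0.465

Γ = (Z_L − Z_0)/(Z_L + Z_0) = (80.8 − 29.5)/(80.8 + 29.5) = 51.3/110.3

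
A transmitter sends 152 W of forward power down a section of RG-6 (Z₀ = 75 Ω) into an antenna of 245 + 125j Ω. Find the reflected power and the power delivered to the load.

P_reflected ≈ 57.3 W; P_delivered ≈ 94.7 W

|Γ| = |(170 + j125)/(320 + j125)| = 0.614
|Γ|² = 0.377
P_refl = |Γ|²·P_inc = 57.3 W, P_del = (1 − |Γ|²)·P_inc = 94.7 W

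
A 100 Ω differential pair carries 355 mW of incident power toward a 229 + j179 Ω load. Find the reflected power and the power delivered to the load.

|Γ| = |(129 + j179)/(329 + j179)| = 0.589
|Γ|² = 0.347
P_refl = |Γ|²·P_inc = 123 mW, P_del = (1 − |Γ|²)·P_inc = 232 mW

P_reflected ≈ 123 mW; P_delivered ≈ 232 mW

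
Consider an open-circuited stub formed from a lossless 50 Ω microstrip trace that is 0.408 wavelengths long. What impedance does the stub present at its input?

Z_in ≈ +j76.6 Ω

βl = 2π × 0.408 = 147°
tan(βl) = -0.652
For an open-circuited stub, Z_in = −jZ_0·cot(βl) = −jZ_0/tan(βl)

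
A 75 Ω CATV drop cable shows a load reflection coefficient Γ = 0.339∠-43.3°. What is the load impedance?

Z_L ≈ 107 − j56.1 Ω

Z_L = Z_0·(1 + Γ)/(1 − Γ) = 75·(1.25 − j0.232)/(0.753 + j0.232)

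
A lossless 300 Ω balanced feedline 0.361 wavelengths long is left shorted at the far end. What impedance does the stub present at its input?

Z_in ≈ −j358 Ω

βl = 2π × 0.361 = 130°
tan(βl) = -1.19
For a shorted stub, Z_in = jZ_0·tan(βl)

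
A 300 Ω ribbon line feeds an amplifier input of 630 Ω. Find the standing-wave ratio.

VSWR ≈ 2.1

Γ = (630 − 300)/(630 + 300) = 0.355
VSWR = (1 + 0.355)/(1 − 0.355)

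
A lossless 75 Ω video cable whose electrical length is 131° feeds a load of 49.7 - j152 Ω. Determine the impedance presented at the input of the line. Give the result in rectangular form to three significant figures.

Z_in ≈ 49.1 + j151 Ω

tan(βl) = tan(131°) = -1.15
Z_in = Z_0·(Z_L + jZ_0·tanβl)/(Z_0 + jZ_L·tanβl)
     = 75·(49.7 − j238)/(-99.9 − j57.2)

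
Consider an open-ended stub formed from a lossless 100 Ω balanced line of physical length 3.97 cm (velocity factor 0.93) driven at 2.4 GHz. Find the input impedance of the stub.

λ = v/f = 0.93·c / 2.4 GHz = 0.116 m
βl = 2π·l/λ = 2π × 0.342 = 123°
tan(βl) = -1.54
For an open-ended stub, Z_in = −jZ_0·cot(βl) = −jZ_0/tan(βl)

Z_in ≈ +j64.8 Ω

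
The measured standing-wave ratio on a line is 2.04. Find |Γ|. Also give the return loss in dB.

|Γ| ≈ 0.342; return loss ≈ 9.32 dB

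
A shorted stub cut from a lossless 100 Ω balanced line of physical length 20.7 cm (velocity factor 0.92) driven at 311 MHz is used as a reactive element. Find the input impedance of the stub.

λ = v/f = 0.92·c / 311 MHz = 0.887 m
βl = 2π·l/λ = 2π × 0.233 = 84°
tan(βl) = 9.47
For a shorted stub, Z_in = jZ_0·tan(βl)

Z_in ≈ +j947 Ω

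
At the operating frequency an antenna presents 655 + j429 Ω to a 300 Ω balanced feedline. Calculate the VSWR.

Γ = (Z_L − Z_0)/(Z_L + Z_0) = (355 + j429)/(955 + j429)
|Γ| = 557/1050 = 0.532
VSWR = (1 + |Γ|)/(1 − |Γ|) = 1.53/0.468

VSWR ≈ 3.27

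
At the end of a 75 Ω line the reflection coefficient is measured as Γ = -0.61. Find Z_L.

Z_L ≈ 18.2 Ω

Z_L = Z_0·(1 + Γ)/(1 − Γ) = 75·(0.39)/(1.61)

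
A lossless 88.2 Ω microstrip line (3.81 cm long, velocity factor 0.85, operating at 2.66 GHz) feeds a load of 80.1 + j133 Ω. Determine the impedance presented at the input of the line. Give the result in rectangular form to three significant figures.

λ = v/f = 0.85·c / 2.66 GHz = 0.0959 m
βl = 2π·l/λ = 2π × 0.397 = 143°
tan(βl) = tan(143°) = -0.751
Z_in = Z_0·(Z_L + jZ_0·tanβl)/(Z_0 + jZ_L·tanβl)
     = 88.2·(80.1 + j66.7)/(188 − j60.2)

Z_in ≈ 25 + j39.3 Ω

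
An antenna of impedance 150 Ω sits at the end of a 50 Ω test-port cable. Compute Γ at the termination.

Γ = (Z_L − Z_0)/(Z_L + Z_0) = (150 − 50)/(150 + 50) = 100/200

Γ = 0.5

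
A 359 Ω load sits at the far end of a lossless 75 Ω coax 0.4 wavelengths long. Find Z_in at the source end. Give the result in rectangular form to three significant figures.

Z_in ≈ 41.9 + j91.2 Ω

βl = 2π × 0.4 = 144°
tan(βl) = tan(144°) = -0.727
Z_in = Z_0·(Z_L + jZ_0·tanβl)/(Z_0 + jZ_L·tanβl)
     = 75·(359 − j54.5)/(75 − j261)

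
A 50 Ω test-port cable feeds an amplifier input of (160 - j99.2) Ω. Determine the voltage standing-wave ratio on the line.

Γ = (Z_L − Z_0)/(Z_L + Z_0) = (110 − j99.2)/(210 − j99.2)
|Γ| = 148/232 = 0.638
VSWR = (1 + |Γ|)/(1 − |Γ|) = 1.64/0.362

VSWR ≈ 4.52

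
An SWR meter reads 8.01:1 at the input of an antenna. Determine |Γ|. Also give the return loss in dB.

|Γ| ≈ 0.778; return loss ≈ 2.18 dB

|Γ| = (S − 1)/(S + 1) = (8.01 − 1)/(8.01 + 1) = 7.01/9.01
RL = −20·log₁₀|Γ| = −20·log₁₀(0.778)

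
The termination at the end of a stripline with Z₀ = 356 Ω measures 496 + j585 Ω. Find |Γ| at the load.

Γ = (Z_L − Z_0)/(Z_L + Z_0) = (140 + j585)/(852 + j585)
|Γ| = 602/1030

|Γ| ≈ 0.582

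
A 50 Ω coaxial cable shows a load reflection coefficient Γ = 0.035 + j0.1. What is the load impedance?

Z_L ≈ 52.5 + j10.6 Ω

Z_L = Z_0·(1 + Γ)/(1 − Γ) = 50·(1.03 + j0.1)/(0.965 − j0.1)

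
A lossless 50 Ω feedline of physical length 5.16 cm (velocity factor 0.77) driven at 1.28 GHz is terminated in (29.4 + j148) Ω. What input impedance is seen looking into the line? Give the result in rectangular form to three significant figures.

λ = v/f = 0.77·c / 1.28 GHz = 0.18 m
βl = 2π·l/λ = 2π × 0.286 = 103°
tan(βl) = tan(103°) = -4.36
Z_in = Z_0·(Z_L + jZ_0·tanβl)/(Z_0 + jZ_L·tanβl)
     = 50·(29.4 − j69.8)/(695 − j128)

Z_in ≈ 2.94 − j4.48 Ω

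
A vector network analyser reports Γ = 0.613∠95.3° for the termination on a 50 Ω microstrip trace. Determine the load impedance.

Z_L ≈ 21 + j41 Ω

Z_L = Z_0·(1 + Γ)/(1 − Γ) = 50·(0.943 + j0.61)/(1.06 − j0.61)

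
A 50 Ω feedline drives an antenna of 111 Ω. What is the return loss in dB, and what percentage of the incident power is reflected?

RL ≈ 8.43 dB; 14.4% of incident power reflected

Γ = (111 − 50)/(111 + 50) = 0.379
RL = −20·log₁₀(0.379) = 8.43 dB
P_refl/P_inc = |Γ|² = 0.144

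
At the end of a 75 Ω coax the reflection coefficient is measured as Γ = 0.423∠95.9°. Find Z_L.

Z_L = Z_0·(1 + Γ)/(1 − Γ) = 75·(0.957 + j0.421)/(1.04 − j0.421)

Z_L ≈ 48.6 + j49.9 Ω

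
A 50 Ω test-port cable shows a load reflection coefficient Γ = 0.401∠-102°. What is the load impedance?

Z_L = Z_0·(1 + Γ)/(1 − Γ) = 50·(0.917 − j0.392)/(1.08 + j0.392)

Z_L ≈ 31.6 − j29.5 Ω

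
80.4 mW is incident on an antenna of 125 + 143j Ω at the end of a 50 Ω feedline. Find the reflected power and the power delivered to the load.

|Γ| = |(75 + j143)/(175 + j143)| = 0.715
|Γ|² = 0.511
P_refl = |Γ|²·P_inc = 41 mW, P_del = (1 − |Γ|²)·P_inc = 39.4 mW

P_reflected ≈ 41 mW; P_delivered ≈ 39.4 mW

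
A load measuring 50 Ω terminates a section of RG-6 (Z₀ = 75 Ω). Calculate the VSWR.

Γ = (50 − 75)/(50 + 75) = -0.2
VSWR = (1 + 0.2)/(1 − 0.2)

VSWR ≈ 1.5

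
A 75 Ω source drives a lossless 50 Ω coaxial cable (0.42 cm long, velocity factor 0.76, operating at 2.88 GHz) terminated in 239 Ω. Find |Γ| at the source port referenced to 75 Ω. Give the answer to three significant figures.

|Γ| ≈ 0.568

λ = v/f = 0.76·c / 2.88 GHz = 0.0792 m
βl = 2π·l/λ = 2π × 0.0531 = 19.1°
tan(βl) = 0.346
Z_in = Z_0·(Z_L + jZ_0·tanβl)/(Z_0 + jZ_L·tanβl) = 71.6 − j101 Ω
Γ_s = (Z_in − Z_s)/(Z_in + Z_s) = (-3.42 − j101)/(147 − j101), |Γ_s| = 0.568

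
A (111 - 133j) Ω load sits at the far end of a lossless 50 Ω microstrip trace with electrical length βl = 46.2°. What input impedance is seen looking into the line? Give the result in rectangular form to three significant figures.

tan(βl) = tan(46.2°) = 1.04
Z_in = Z_0·(Z_L + jZ_0·tanβl)/(Z_0 + jZ_L·tanβl)
     = 50·(111 − j80.9)/(189 + j116)

Z_in ≈ 11.8 − j28.7 Ω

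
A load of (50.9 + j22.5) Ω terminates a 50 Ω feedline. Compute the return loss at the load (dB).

RL ≈ 13.2 dB

Γ = (0.9 + j22.5)/(100.9 + j22.5), |Γ| = 0.218
RL = −20·log₁₀|Γ| = −20·log₁₀(0.218)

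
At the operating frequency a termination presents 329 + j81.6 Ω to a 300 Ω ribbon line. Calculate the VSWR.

VSWR ≈ 1.32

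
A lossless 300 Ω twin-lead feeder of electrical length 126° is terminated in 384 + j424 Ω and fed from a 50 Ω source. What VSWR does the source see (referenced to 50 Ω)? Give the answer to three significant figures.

tan(βl) = -1.38
Z_in = Z_0·(Z_L + jZ_0·tanβl)/(Z_0 + jZ_L·tanβl) = 94.4 + j60.2 Ω
Γ_s = (Z_in − Z_s)/(Z_in + Z_s) = (44.4 + j60.2)/(144 + j60.2), |Γ_s| = 0.478
VSWR = (1 + |Γ_s|)/(1 − |Γ_s|)

VSWR ≈ 2.83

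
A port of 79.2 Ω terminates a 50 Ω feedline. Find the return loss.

Γ = (79.2 − 50)/(79.2 + 50) = 0.226
RL = −20·log₁₀|Γ| = −20·log₁₀(0.226)

RL ≈ 12.9 dB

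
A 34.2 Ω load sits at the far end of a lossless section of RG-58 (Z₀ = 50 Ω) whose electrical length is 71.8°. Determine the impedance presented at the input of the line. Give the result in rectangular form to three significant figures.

tan(βl) = tan(71.8°) = 3.04
Z_in = Z_0·(Z_L + jZ_0·tanβl)/(Z_0 + jZ_L·tanβl)
     = 50·(34.2 + j152)/(50 + j104)

Z_in ≈ 65.8 + j15.2 Ω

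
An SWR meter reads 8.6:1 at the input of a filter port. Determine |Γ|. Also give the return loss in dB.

|Γ| ≈ 0.792; return loss ≈ 2.03 dB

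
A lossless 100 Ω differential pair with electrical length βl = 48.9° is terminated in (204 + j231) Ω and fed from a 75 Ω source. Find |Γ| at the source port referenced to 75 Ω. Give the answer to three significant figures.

tan(βl) = 1.15
Z_in = Z_0·(Z_L + jZ_0·tanβl)/(Z_0 + jZ_L·tanβl) = 57.7 − j128 Ω
Γ_s = (Z_in − Z_s)/(Z_in + Z_s) = (-17.3 − j128)/(133 − j128), |Γ_s| = 0.7

|Γ| ≈ 0.7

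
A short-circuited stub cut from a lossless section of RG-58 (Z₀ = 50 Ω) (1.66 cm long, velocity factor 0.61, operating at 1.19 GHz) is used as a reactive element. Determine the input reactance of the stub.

λ = v/f = 0.61·c / 1.19 GHz = 0.154 m
βl = 2π·l/λ = 2π × 0.108 = 38.9°
tan(βl) = 0.806
For a short-circuited stub, Z_in = jZ_0·tan(βl)

X_in ≈ 40.3 Ω (inductive)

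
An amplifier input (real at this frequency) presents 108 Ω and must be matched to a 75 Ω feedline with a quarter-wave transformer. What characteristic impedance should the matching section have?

Z_qwt ≈ 90 Ω

Z_qwt = √(Z_0·R_L) = √(75 × 108) = √8100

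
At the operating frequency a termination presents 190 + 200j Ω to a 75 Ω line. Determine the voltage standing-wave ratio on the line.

VSWR ≈ 5.56

Γ = (Z_L − Z_0)/(Z_L + Z_0) = (115 + j200)/(265 + j200)
|Γ| = 231/332 = 0.695
VSWR = (1 + |Γ|)/(1 − |Γ|) = 1.69/0.305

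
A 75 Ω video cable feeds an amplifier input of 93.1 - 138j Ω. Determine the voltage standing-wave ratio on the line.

Γ = (Z_L − Z_0)/(Z_L + Z_0) = (18.1 − j138)/(168.1 − j138)
|Γ| = 139/217 = 0.64
VSWR = (1 + |Γ|)/(1 − |Γ|) = 1.64/0.36

VSWR ≈ 4.55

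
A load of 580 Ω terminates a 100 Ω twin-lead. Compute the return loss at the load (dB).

RL ≈ 3.03 dB

Γ = (580 − 100)/(580 + 100) = 0.706
RL = −20·log₁₀|Γ| = −20·log₁₀(0.706)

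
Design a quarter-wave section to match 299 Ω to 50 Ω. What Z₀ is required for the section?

Z_qwt ≈ 122 Ω

Z_qwt = √(Z_0·R_L) = √(50 × 299) = √14950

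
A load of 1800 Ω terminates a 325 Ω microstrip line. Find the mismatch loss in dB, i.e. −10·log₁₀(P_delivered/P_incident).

mismatch loss ≈ 2.86 dB

Γ = (1800 − 325)/(1800 + 325) = 0.694
|Γ|² = 0.482, so P_del/P_inc = 1 − |Γ|² = 0.518
ML = −10·log₁₀(1 − |Γ|²)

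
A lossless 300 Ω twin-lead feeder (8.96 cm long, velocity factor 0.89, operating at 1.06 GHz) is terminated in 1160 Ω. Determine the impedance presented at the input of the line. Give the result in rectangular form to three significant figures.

λ = v/f = 0.89·c / 1.06 GHz = 0.252 m
βl = 2π·l/λ = 2π × 0.356 = 128°
tan(βl) = tan(128°) = -1.28
Z_in = Z_0·(Z_L + jZ_0·tanβl)/(Z_0 + jZ_L·tanβl)
     = 300·(1160 − j383)/(300 − j1480)

Z_in ≈ 120 + j211 Ω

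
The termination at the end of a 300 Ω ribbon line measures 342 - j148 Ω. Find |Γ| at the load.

|Γ| ≈ 0.234

Γ = (Z_L − Z_0)/(Z_L + Z_0) = (42 − j148)/(642 − j148)
|Γ| = 154/659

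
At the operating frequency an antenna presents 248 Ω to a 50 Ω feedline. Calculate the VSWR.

VSWR ≈ 4.96

For a purely resistive load, VSWR = R_L/Z_0 or Z_0/R_L (whichever > 1) = 248/50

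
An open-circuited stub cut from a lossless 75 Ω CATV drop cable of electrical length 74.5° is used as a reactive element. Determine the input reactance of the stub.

tan(βl) = 3.61
For an open-circuited stub, Z_in = −jZ_0·cot(βl) = −jZ_0/tan(βl)

X_in ≈ -20.8 Ω (capacitive)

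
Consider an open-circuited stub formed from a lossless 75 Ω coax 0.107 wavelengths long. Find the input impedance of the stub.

Z_in ≈ −j94.2 Ω

βl = 2π × 0.107 = 38.5°
tan(βl) = 0.796
For an open-circuited stub, Z_in = −jZ_0·cot(βl) = −jZ_0/tan(βl)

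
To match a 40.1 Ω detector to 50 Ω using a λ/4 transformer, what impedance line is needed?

Z_qwt = √(Z_0·R_L) = √(50 × 40.1) = √2005

Z_qwt ≈ 44.8 Ω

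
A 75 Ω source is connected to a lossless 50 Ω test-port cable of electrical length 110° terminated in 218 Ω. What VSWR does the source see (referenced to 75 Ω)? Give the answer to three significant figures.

tan(βl) = -2.75
Z_in = Z_0·(Z_L + jZ_0·tanβl)/(Z_0 + jZ_L·tanβl) = 12.9 + j17.1 Ω
Γ_s = (Z_in − Z_s)/(Z_in + Z_s) = (-62.1 + j17.1)/(87.9 + j17.1), |Γ_s| = 0.719
VSWR = (1 + |Γ_s|)/(1 − |Γ_s|)

VSWR ≈ 6.13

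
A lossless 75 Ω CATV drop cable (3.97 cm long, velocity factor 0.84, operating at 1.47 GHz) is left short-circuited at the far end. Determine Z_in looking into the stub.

Z_in ≈ +j645 Ω

λ = v/f = 0.84·c / 1.47 GHz = 0.171 m
βl = 2π·l/λ = 2π × 0.232 = 83.4°
tan(βl) = 8.6
For a short-circuited stub, Z_in = jZ_0·tan(βl)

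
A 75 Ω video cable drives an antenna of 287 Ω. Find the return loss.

RL ≈ 4.65 dB

Γ = (287 − 75)/(287 + 75) = 0.586
RL = −20·log₁₀|Γ| = −20·log₁₀(0.586)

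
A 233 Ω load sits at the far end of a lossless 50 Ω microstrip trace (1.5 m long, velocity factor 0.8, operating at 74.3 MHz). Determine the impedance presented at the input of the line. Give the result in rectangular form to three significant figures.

Z_in ≈ 115 + j111 Ω

λ = v/f = 0.8·c / 74.3 MHz = 3.23 m
βl = 2π·l/λ = 2π × 0.464 = 167°
tan(βl) = tan(167°) = -0.228
Z_in = Z_0·(Z_L + jZ_0·tanβl)/(Z_0 + jZ_L·tanβl)
     = 50·(233 − j11.4)/(50 − j53)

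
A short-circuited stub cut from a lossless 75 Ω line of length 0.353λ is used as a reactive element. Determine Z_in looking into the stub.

Z_in ≈ −j99.2 Ω

βl = 2π × 0.353 = 127°
tan(βl) = -1.32
For a short-circuited stub, Z_in = jZ_0·tan(βl)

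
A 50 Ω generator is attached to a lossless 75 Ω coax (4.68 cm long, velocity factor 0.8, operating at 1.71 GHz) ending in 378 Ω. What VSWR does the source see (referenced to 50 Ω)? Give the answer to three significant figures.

VSWR ≈ 4.44

λ = v/f = 0.8·c / 1.71 GHz = 0.14 m
βl = 2π·l/λ = 2π × 0.333 = 120°
tan(βl) = -1.73
Z_in = Z_0·(Z_L + jZ_0·tanβl)/(Z_0 + jZ_L·tanβl) = 19.6 + j41.1 Ω
Γ_s = (Z_in − Z_s)/(Z_in + Z_s) = (-30.4 + j41.1)/(69.6 + j41.1), |Γ_s| = 0.633
VSWR = (1 + |Γ_s|)/(1 − |Γ_s|)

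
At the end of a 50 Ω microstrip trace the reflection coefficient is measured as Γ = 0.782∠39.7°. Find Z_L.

Z_L ≈ 47.6 + j122 Ω

Z_L = Z_0·(1 + Γ)/(1 − Γ) = 50·(1.6 + j0.5)/(0.398 − j0.5)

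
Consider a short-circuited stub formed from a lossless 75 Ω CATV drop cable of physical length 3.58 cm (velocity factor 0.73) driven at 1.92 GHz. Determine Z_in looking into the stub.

λ = v/f = 0.73·c / 1.92 GHz = 0.114 m
βl = 2π·l/λ = 2π × 0.314 = 113°
tan(βl) = -2.36
For a short-circuited stub, Z_in = jZ_0·tan(βl)

Z_in ≈ −j177 Ω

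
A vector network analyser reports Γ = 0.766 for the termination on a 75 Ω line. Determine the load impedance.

Z_L ≈ 566 Ω

Z_L = Z_0·(1 + Γ)/(1 − Γ) = 75·(1.77)/(0.234)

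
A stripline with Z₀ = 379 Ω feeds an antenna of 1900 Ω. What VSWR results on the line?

Γ = (1900 − 379)/(1900 + 379) = 0.667
VSWR = (1 + 0.667)/(1 − 0.667)

VSWR ≈ 5.01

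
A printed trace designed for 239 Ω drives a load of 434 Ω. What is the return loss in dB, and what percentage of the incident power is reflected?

RL ≈ 10.8 dB; 8.4% of incident power reflected

Γ = (434 − 239)/(434 + 239) = 0.29
RL = −20·log₁₀(0.29) = 10.8 dB
P_refl/P_inc = |Γ|² = 0.084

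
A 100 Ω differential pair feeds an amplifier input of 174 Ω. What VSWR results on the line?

VSWR ≈ 1.74

Γ = (174 − 100)/(174 + 100) = 0.27
VSWR = (1 + 0.27)/(1 − 0.27)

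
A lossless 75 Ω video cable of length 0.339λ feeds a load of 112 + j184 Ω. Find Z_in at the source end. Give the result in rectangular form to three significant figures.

Z_in ≈ 13.3 + j19.5 Ω

βl = 2π × 0.339 = 122°
tan(βl) = tan(122°) = -1.6
Z_in = Z_0·(Z_L + jZ_0·tanβl)/(Z_0 + jZ_L·tanβl)
     = 75·(112 + j64.2)/(369 − j179)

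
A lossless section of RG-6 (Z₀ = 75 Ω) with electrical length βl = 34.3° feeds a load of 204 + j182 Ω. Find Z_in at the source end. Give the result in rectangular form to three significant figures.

tan(βl) = tan(34.3°) = 0.682
Z_in = Z_0·(Z_L + jZ_0·tanβl)/(Z_0 + jZ_L·tanβl)
     = 75·(204 + j233)/(-49.2 + j139)

Z_in ≈ 77.2 − j137 Ω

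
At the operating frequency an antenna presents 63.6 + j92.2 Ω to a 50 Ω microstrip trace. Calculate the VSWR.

VSWR ≈ 4.51

Γ = (Z_L − Z_0)/(Z_L + Z_0) = (13.6 + j92.2)/(113.6 + j92.2)
|Γ| = 93.2/146 = 0.637
VSWR = (1 + |Γ|)/(1 − |Γ|) = 1.64/0.363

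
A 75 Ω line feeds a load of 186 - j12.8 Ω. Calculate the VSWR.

Γ = (Z_L − Z_0)/(Z_L + Z_0) = (111 − j12.8)/(261 − j12.8)
|Γ| = 112/261 = 0.428
VSWR = (1 + |Γ|)/(1 − |Γ|) = 1.43/0.572

VSWR ≈ 2.49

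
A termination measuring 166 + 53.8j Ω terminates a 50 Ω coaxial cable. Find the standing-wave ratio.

VSWR ≈ 3.7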